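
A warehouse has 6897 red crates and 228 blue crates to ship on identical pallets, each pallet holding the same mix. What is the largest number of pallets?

57

6897 = 3 · 11² · 19
228 = 2² · 3 · 19
Common: 3 · 19 = 57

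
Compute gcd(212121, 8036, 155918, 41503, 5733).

49

212121 = 3² · 7² · 13 · 37; 8036 = 2² · 7² · 41; 155918 = 2 · 7² · 37 · 43; 41503 = 7³ · 11²; 5733 = 3² · 7² · 13
gcd takes min exponent of each prime: 7² = 49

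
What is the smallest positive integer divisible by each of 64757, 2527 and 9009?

2735141409

lcm(64757, 2527) = 64757·2527/gcd = 163640939/7 = 23377277
lcm(23377277, 9009) = 23377277·9009/gcd = 210605888493/77 = 2735141409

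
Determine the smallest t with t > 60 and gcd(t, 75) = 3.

Multiples of 3 above 60: 3·21, 3·22, … . Need the cofactor coprime to 75/3 = 25.
Checking s = 21, 22, … the first with gcd(s, 25) = 1 is s = 21, giving 63.

63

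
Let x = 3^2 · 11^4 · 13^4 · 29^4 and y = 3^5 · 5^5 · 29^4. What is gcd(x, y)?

min exponent per shared prime: 3^2 · 29^4 = 6365529

6365529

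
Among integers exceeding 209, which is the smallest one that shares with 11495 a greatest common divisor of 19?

228

Multiples of 19 above 209: 19·12, 19·13, … . Need the cofactor coprime to 11495/19 = 605.
Checking s = 12, 13, … the first with gcd(s, 605) = 1 is s = 12, giving 228.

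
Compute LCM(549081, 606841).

gcd first: 606841 = 1·549081 + 57760; 549081 = 9·57760 + 29241; 57760 = 1·29241 + 28519; 29241 = 1·28519 + 722; 28519 = 39·722 + 361; 722 = 2·361 + 0 → gcd = 361
lcm = 549081·606841/gcd = 333204863121/361 = 923005161

923005161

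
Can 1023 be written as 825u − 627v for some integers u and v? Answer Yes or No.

gcd(825, 627): 825 = 1·627 + 198; 627 = 3·198 + 33; 198 = 6·33 + 0 → 33
33 divides 1023, so a solution exists.

Yes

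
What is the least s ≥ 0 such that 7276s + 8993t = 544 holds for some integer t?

183

gcd(7276, 8993) = 17 (Euclid: 8993 = 1·7276 + 1717; 7276 = 4·1717 + 408; 1717 = 4·408 + 85; 408 = 4·85 + 68; 85 = 1·68 + 17; 68 = 4·17 + 0), and 17 | 544.
Extended Euclid: 7276·(-110) + 8993·(89) = 17. Scale by 32: s₀ = -3520.
General solution s = s₀ + 529k; reducing mod 529 gives s = 183 (and t = -148).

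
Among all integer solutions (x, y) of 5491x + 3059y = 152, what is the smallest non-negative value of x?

gcd(5491, 3059) = 19 (Euclid: 5491 = 1·3059 + 2432; 3059 = 1·2432 + 627; 2432 = 3·627 + 551; 627 = 1·551 + 76; 551 = 7·76 + 19; 76 = 4·19 + 0), and 19 | 152.
Extended Euclid: 5491·(39) + 3059·(-70) = 19. Scale by 8: x₀ = 312.
General solution x = x₀ + 161t; reducing mod 161 gives x = 151 (and y = -271).

151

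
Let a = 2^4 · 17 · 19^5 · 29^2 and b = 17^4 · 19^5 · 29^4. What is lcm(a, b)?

max exponent per prime: 2^4 · 17^4 · 19^5 · 29^4 = 2340322265883195184

2340322265883195184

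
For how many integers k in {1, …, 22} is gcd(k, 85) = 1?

85 = 5·17. Inclusion–exclusion on these primes:
22 − ⌊22/5⌋ − ⌊22/17⌋ + ⌊22/85⌋ = 17

17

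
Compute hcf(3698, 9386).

Euclid: 9386 = 2·3698 + 1990; 3698 = 1·1990 + 1708; 1990 = 1·1708 + 282; 1708 = 6·282 + 16; 282 = 17·16 + 10; 16 = 1·10 + 6; 10 = 1·6 + 4; 6 = 1·4 + 2; 4 = 2·2 + 0. Last nonzero remainder: 2.

2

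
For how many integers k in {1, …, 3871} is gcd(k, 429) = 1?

Prime factors of 429: 3, 11, 13. Count integers ≤ 3871 divisible by none of them.
By inclusion–exclusion: 3871 − ⌊3871/3⌋ − ⌊3871/11⌋ − ⌊3871/13⌋ + ⌊3871/33⌋ + ⌊3871/39⌋ + ⌊3871/143⌋ − ⌊3871/429⌋ = 2167.

2167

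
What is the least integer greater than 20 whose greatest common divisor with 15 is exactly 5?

Multiples of 5 above 20: 5·5, 5·6, … . Need the cofactor coprime to 15/5 = 3.
Checking s = 5, 6, … the first with gcd(s, 3) = 1 is s = 5, giving 25.

25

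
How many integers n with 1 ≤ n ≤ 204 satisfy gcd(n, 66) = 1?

62

Prime factors of 66: 2, 3, 11. Count integers ≤ 204 divisible by none of them.
By inclusion–exclusion: 204 − ⌊204/2⌋ − ⌊204/3⌋ − ⌊204/11⌋ + ⌊204/6⌋ + ⌊204/22⌋ + ⌊204/33⌋ − ⌊204/66⌋ = 62.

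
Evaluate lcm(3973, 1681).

3973 = 29 · 137; 1681 = 41²
max exponents: 29 · 41² · 137 = 6678613

6678613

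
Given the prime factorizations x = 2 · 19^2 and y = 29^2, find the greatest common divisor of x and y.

min exponent per shared prime: (none) = 1

1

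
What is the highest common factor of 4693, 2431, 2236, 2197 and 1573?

13

gcd(4693, 2431): 4693 = 1·2431 + 2262; 2431 = 1·2262 + 169; 2262 = 13·169 + 65; 169 = 2·65 + 39; 65 = 1·39 + 26; 39 = 1·26 + 13; 26 = 2·13 + 0 → 13
gcd(13, 2236): 2236 = 172·13 + 0 → 13
gcd(13, 2197): 2197 = 169·13 + 0 → 13
gcd(13, 1573): 1573 = 121·13 + 0 → 13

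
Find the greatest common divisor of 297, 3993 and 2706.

33

gcd(297, 3993): 3993 = 13·297 + 132; 297 = 2·132 + 33; 132 = 4·33 + 0 → 33
gcd(33, 2706): 2706 = 82·33 + 0 → 33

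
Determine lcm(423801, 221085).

10410671565

423801 = 3² · 7² · 31²; 221085 = 3² · 5 · 17³
max exponents: 3² · 5 · 7² · 17³ · 31² = 10410671565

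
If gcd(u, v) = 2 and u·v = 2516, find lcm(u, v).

1258

gcd·lcm = product, so lcm = 2516/2 = 1258.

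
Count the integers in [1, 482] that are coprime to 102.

152

Prime factors of 102: 2, 3, 17. Count integers ≤ 482 divisible by none of them.
By inclusion–exclusion: 482 − ⌊482/2⌋ − ⌊482/3⌋ − ⌊482/17⌋ + ⌊482/6⌋ + ⌊482/34⌋ + ⌊482/51⌋ − ⌊482/102⌋ = 152.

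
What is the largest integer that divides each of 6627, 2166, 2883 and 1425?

gcd(6627, 2166): 6627 = 3·2166 + 129; 2166 = 16·129 + 102; 129 = 1·102 + 27; 102 = 3·27 + 21; 27 = 1·21 + 6; 21 = 3·6 + 3; 6 = 2·3 + 0 → 3
gcd(3, 2883): 2883 = 961·3 + 0 → 3
gcd(3, 1425): 1425 = 475·3 + 0 → 3

3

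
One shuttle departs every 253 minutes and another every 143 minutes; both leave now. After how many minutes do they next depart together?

3289

gcd first: 253 = 1·143 + 110; 143 = 1·110 + 33; 110 = 3·33 + 11; 33 = 3·11 + 0 → gcd = 11
lcm = 253·143/gcd = 36179/11 = 3289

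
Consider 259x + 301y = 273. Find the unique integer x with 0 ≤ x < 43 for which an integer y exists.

15

Euclid: 301 = 1·259 + 42; 259 = 6·42 + 7; 42 = 6·7 + 0 → gcd = 7; 273 = 7·39.
Back-substitution yields 259·(7) + 301·(-6) = 7, so one solution is x = 7·39 = 273, y = -6·39 = -234.
Solutions in x differ by 301/7 = 43; the one in [0, 43) is 273 mod 43 = 15.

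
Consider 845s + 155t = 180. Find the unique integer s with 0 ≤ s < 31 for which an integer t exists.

gcd(845, 155) = 5 (Euclid: 845 = 5·155 + 70; 155 = 2·70 + 15; 70 = 4·15 + 10; 15 = 1·10 + 5; 10 = 2·5 + 0), and 5 | 180.
Extended Euclid: 845·(-11) + 155·(60) = 5. Scale by 36: s₀ = -396.
General solution s = s₀ + 31k; reducing mod 31 gives s = 7 (and t = -37).

7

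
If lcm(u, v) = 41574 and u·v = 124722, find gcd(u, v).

gcd·lcm = product, so gcd = 124722/41574 = 3.

3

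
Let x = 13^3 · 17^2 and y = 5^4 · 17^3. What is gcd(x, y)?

min exponent per shared prime: 17^2 = 289

289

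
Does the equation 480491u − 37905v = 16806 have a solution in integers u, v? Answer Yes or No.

By Bézout, 480491u − 37905v = 16806 has integer solutions iff gcd(480491, 37905) | 16806.
Euclid: 480491 = 12·37905 + 25631; 37905 = 1·25631 + 12274; 25631 = 2·12274 + 1083; 12274 = 11·1083 + 361; 1083 = 3·361 + 0. gcd = 361; 16806 mod 361 = 200. No.

No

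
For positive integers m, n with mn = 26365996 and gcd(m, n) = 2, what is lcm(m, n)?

13182998

For any two positive integers, gcd × lcm equals their product. Hence lcm = 26365996 / 2 = 13182998.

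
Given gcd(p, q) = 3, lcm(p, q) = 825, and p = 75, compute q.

Using pq = gcd(p,q)·lcm(p,q) = 3·825 = 2475, we get q = 2475/75 = 33.

33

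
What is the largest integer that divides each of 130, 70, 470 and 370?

gcd(130, 70): 130 = 1·70 + 60; 70 = 1·60 + 10; 60 = 6·10 + 0 → 10
gcd(10, 470): 470 = 47·10 + 0 → 10
gcd(10, 370): 370 = 37·10 + 0 → 10

10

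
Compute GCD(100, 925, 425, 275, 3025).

gcd(100, 925): 925 = 9·100 + 25; 100 = 4·25 + 0 → 25
gcd(25, 425): 425 = 17·25 + 0 → 25
gcd(25, 275): 275 = 11·25 + 0 → 25
gcd(25, 3025): 3025 = 121·25 + 0 → 25

25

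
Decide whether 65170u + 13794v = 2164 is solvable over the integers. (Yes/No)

No

By Bézout, 65170u + 13794v = 2164 has integer solutions iff gcd(65170, 13794) | 2164.
Euclid: 65170 = 4·13794 + 9994; 13794 = 1·9994 + 3800; 9994 = 2·3800 + 2394; 3800 = 1·2394 + 1406; 2394 = 1·1406 + 988; 1406 = 1·988 + 418; 988 = 2·418 + 152; 418 = 2·152 + 114; 152 = 1·114 + 38; 114 = 3·38 + 0. gcd = 38; 2164 mod 38 = 36. No.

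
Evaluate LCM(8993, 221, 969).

8993 = 17 · 23²; 221 = 13 · 17; 969 = 3 · 17 · 19
lcm takes max exponent of each prime: 3 · 13 · 17 · 19 · 23² = 6663813

6663813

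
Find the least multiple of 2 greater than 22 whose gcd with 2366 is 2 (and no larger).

24

Multiples of 2 above 22: 2·12, 2·13, … . Need the cofactor coprime to 2366/2 = 1183.
Checking s = 12, 13, … the first with gcd(s, 1183) = 1 is s = 12, giving 24.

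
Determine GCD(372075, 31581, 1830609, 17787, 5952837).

gcd(372075, 31581): 372075 = 11·31581 + 24684; 31581 = 1·24684 + 6897; 24684 = 3·6897 + 3993; 6897 = 1·3993 + 2904; 3993 = 1·2904 + 1089; 2904 = 2·1089 + 726; 1089 = 1·726 + 363; 726 = 2·363 + 0 → 363
gcd(363, 1830609): 1830609 = 5043·363 + 0 → 363
gcd(363, 17787): 17787 = 49·363 + 0 → 363
gcd(363, 5952837): 5952837 = 16399·363 + 0 → 363

363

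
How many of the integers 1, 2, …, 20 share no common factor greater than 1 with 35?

35 = 5·7. Inclusion–exclusion on these primes:
20 − ⌊20/5⌋ − ⌊20/7⌋ + ⌊20/35⌋ = 14

14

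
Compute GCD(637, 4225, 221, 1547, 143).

gcd(637, 4225): 4225 = 6·637 + 403; 637 = 1·403 + 234; 403 = 1·234 + 169; 234 = 1·169 + 65; 169 = 2·65 + 39; 65 = 1·39 + 26; 39 = 1·26 + 13; 26 = 2·13 + 0 → 13
gcd(13, 221): 221 = 17·13 + 0 → 13
gcd(13, 1547): 1547 = 119·13 + 0 → 13
gcd(13, 143): 143 = 11·13 + 0 → 13

13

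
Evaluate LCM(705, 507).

705 = 3 · 5 · 47; 507 = 3 · 13²
max exponents: 3 · 5 · 13² · 47 = 119145

119145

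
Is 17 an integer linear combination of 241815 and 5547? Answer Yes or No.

No

By Bézout, 241815x − 5547y = 17 has integer solutions iff gcd(241815, 5547) | 17.
Euclid: 241815 = 43·5547 + 3294; 5547 = 1·3294 + 2253; 3294 = 1·2253 + 1041; 2253 = 2·1041 + 171; 1041 = 6·171 + 15; 171 = 11·15 + 6; 15 = 2·6 + 3; 6 = 2·3 + 0. gcd = 3; 17 mod 3 = 2. No.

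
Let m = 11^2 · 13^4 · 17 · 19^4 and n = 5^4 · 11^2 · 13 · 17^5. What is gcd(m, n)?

min exponent per shared prime: 11^2 · 13 · 17 = 26741

26741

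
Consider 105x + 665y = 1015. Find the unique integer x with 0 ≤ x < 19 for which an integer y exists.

gcd(105, 665) = 35 (Euclid: 665 = 6·105 + 35; 105 = 3·35 + 0), and 35 | 1015.
Extended Euclid: 105·(-6) + 665·(1) = 35. Scale by 29: x₀ = -174.
General solution x = x₀ + 19t; reducing mod 19 gives x = 16 (and y = -1).

16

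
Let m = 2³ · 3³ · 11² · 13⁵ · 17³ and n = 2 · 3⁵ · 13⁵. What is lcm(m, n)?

429086802017016

max exponent per prime: 2³ · 3⁵ · 11² · 13⁵ · 17³ = 429086802017016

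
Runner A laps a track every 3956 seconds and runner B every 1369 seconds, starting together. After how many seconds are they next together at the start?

3956 = 2² · 23 · 43; 1369 = 37²
max exponents: 2² · 23 · 37² · 43 = 5415764

5415764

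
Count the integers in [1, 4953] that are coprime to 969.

2944

Prime factors of 969: 3, 17, 19. Count integers ≤ 4953 divisible by none of them.
By inclusion–exclusion: 4953 − ⌊4953/3⌋ − ⌊4953/17⌋ − ⌊4953/19⌋ + ⌊4953/51⌋ + ⌊4953/57⌋ + ⌊4953/323⌋ − ⌊4953/969⌋ = 2944.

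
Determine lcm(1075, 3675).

gcd first: 3675 = 3·1075 + 450; 1075 = 2·450 + 175; 450 = 2·175 + 100; 175 = 1·100 + 75; 100 = 1·75 + 25; 75 = 3·25 + 0 → gcd = 25
lcm = 1075·3675/gcd = 3950625/25 = 158025

158025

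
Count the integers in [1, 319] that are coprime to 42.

Prime factors of 42: 2, 3, 7. Count integers ≤ 319 divisible by none of them.
By inclusion–exclusion: 319 − ⌊319/2⌋ − ⌊319/3⌋ − ⌊319/7⌋ + ⌊319/6⌋ + ⌊319/14⌋ + ⌊319/21⌋ − ⌊319/42⌋ = 92.

92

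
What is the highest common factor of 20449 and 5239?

169

Euclid: 20449 = 3·5239 + 4732; 5239 = 1·4732 + 507; 4732 = 9·507 + 169; 507 = 3·169 + 0. Last nonzero remainder: 169.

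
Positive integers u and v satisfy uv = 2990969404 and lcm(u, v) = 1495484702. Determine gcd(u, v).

gcd·lcm = product, so gcd = 2990969404/1495484702 = 2.

2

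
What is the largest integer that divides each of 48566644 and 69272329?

Euclid: 69272329 = 1·48566644 + 20705685; 48566644 = 2·20705685 + 7155274; 20705685 = 2·7155274 + 6395137; 7155274 = 1·6395137 + 760137; 6395137 = 8·760137 + 314041; 760137 = 2·314041 + 132055; 314041 = 2·132055 + 49931; 132055 = 2·49931 + 32193; 49931 = 1·32193 + 17738; 32193 = 1·17738 + 14455; 17738 = 1·14455 + 3283; 14455 = 4·3283 + 1323; 3283 = 2·1323 + 637; 1323 = 2·637 + 49; 637 = 13·49 + 0. Last nonzero remainder: 49.

49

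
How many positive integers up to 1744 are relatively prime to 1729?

1308

1729 = 7·13·19. Inclusion–exclusion on these primes:
1744 − ⌊1744/7⌋ − ⌊1744/13⌋ − ⌊1744/19⌋ + ⌊1744/91⌋ + ⌊1744/133⌋ + ⌊1744/247⌋ − ⌊1744/1729⌋ = 1308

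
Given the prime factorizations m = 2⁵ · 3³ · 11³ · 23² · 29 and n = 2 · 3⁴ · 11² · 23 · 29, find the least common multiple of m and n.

max exponent per prime: 2⁵ · 3⁴ · 11³ · 23² · 29 = 52925713632

52925713632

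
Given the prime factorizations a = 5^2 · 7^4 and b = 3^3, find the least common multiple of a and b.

1620675

max exponent per prime: 3^3 · 5^2 · 7^4 = 1620675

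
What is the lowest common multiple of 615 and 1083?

gcd first: 1083 = 1·615 + 468; 615 = 1·468 + 147; 468 = 3·147 + 27; 147 = 5·27 + 12; 27 = 2·12 + 3; 12 = 4·3 + 0 → gcd = 3
lcm = 615·1083/gcd = 666045/3 = 222015

222015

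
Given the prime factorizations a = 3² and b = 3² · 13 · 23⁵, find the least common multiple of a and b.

753052131

max exponent per prime: 3² · 13 · 23⁵ = 753052131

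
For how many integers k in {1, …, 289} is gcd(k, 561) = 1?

Prime factors of 561: 3, 11, 17. Count integers ≤ 289 divisible by none of them.
By inclusion–exclusion: 289 − ⌊289/3⌋ − ⌊289/11⌋ − ⌊289/17⌋ + ⌊289/33⌋ + ⌊289/51⌋ + ⌊289/187⌋ − ⌊289/561⌋ = 164.

164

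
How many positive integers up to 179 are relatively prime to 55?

55 = 5·11. Inclusion–exclusion on these primes:
179 − ⌊179/5⌋ − ⌊179/11⌋ + ⌊179/55⌋ = 131

131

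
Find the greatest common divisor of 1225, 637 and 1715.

49

gcd(1225, 637): 1225 = 1·637 + 588; 637 = 1·588 + 49; 588 = 12·49 + 0 → 49
gcd(49, 1715): 1715 = 35·49 + 0 → 49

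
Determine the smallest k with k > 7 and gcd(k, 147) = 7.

Multiples of 7 above 7: 7·2, 7·3, … . Need the cofactor coprime to 147/7 = 21.
Checking s = 2, 3, … the first with gcd(s, 21) = 1 is s = 2, giving 14.

14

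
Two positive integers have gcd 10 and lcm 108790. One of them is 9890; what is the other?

Using pq = gcd(p,q)·lcm(p,q) = 10·108790 = 1087900, we get q = 1087900/9890 = 110.

110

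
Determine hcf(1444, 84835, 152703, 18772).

gcd(1444, 84835): 84835 = 58·1444 + 1083; 1444 = 1·1083 + 361; 1083 = 3·361 + 0 → 361
gcd(361, 152703): 152703 = 423·361 + 0 → 361
gcd(361, 18772): 18772 = 52·361 + 0 → 361

361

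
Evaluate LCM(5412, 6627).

11955108

gcd first: 6627 = 1·5412 + 1215; 5412 = 4·1215 + 552; 1215 = 2·552 + 111; 552 = 4·111 + 108; 111 = 1·108 + 3; 108 = 36·3 + 0 → gcd = 3
lcm = 5412·6627/gcd = 35865324/3 = 11955108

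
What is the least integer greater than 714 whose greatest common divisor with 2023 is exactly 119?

833

2023 = 119·17. Any a with gcd(a, 2023) = 119 is a multiple of 119, say 119s, with s coprime to 17.
Need s > 714/119, so s ≥ 7. First s ≥ 7 with gcd(s, 17) = 1 is s = 7. Thus a = 119·7 = 833.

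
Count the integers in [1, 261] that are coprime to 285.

132

285 = 3·5·19. Inclusion–exclusion on these primes:
261 − ⌊261/3⌋ − ⌊261/5⌋ − ⌊261/19⌋ + ⌊261/15⌋ + ⌊261/57⌋ + ⌊261/95⌋ − ⌊261/285⌋ = 132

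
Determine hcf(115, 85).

115 = 5 · 23
85 = 5 · 17
Common: 5 = 5

5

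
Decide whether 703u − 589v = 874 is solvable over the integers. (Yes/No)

By Bézout, 703u − 589v = 874 has integer solutions iff gcd(703, 589) | 874.
Euclid: 703 = 1·589 + 114; 589 = 5·114 + 19; 114 = 6·19 + 0. gcd = 19; 874 mod 19 = 0. Yes.

Yes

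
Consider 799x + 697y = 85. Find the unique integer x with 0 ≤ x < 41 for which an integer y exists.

35

gcd(799, 697) = 17 (Euclid: 799 = 1·697 + 102; 697 = 6·102 + 85; 102 = 1·85 + 17; 85 = 5·17 + 0), and 17 | 85.
Extended Euclid: 799·(7) + 697·(-8) = 17. Scale by 5: x₀ = 35.
General solution x = x₀ + 41t; reducing mod 41 gives x = 35 (and y = -40).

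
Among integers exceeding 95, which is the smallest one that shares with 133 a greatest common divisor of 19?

Multiples of 19 above 95: 19·6, 19·7, … . Need the cofactor coprime to 133/19 = 7.
Checking s = 6, 7, … the first with gcd(s, 7) = 1 is s = 6, giving 114.

114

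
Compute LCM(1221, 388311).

gcd first: 388311 = 318·1221 + 33; 1221 = 37·33 + 0 → gcd = 33
lcm = 1221·388311/gcd = 474127731/33 = 14367507

14367507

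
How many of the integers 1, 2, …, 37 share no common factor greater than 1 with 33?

Prime factors of 33: 3, 11. Count integers ≤ 37 divisible by none of them.
By inclusion–exclusion: 37 − ⌊37/3⌋ − ⌊37/11⌋ + ⌊37/33⌋ = 23.

23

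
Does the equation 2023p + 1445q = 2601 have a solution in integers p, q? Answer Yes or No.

Yes

gcd(2023, 1445): 2023 = 1·1445 + 578; 1445 = 2·578 + 289; 578 = 2·289 + 0 → 289
289 divides 2601, so a solution exists.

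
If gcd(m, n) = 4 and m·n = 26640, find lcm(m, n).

6660

gcd·lcm = product, so lcm = 26640/4 = 6660.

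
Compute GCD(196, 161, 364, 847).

gcd(196, 161): 196 = 1·161 + 35; 161 = 4·35 + 21; 35 = 1·21 + 14; 21 = 1·14 + 7; 14 = 2·7 + 0 → 7
gcd(7, 364): 364 = 52·7 + 0 → 7
gcd(7, 847): 847 = 121·7 + 0 → 7

7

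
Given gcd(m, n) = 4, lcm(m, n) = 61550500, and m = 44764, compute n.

5500

m·n = gcd·lcm = 4·61550500 = 246202000, so n = 246202000/44764 = 5500.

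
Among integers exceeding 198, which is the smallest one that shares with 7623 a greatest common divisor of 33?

Multiples of 33 above 198: 33·7, 33·8, … . Need the cofactor coprime to 7623/33 = 231.
Checking s = 7, 8, … the first with gcd(s, 231) = 1 is s = 8, giving 264.

264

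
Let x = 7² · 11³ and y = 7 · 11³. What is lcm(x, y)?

max exponent per prime: 7² · 11³ = 65219

65219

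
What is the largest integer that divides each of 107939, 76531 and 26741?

13

gcd(107939, 76531): 107939 = 1·76531 + 31408; 76531 = 2·31408 + 13715; 31408 = 2·13715 + 3978; 13715 = 3·3978 + 1781; 3978 = 2·1781 + 416; 1781 = 4·416 + 117; 416 = 3·117 + 65; 117 = 1·65 + 52; 65 = 1·52 + 13; 52 = 4·13 + 0 → 13
gcd(13, 26741): 26741 = 2057·13 + 0 → 13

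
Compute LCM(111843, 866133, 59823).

856605537

lcm(111843, 866133) = 111843·866133/gcd = 96870913119/2601 = 37243719
lcm(37243719, 59823) = 37243719·59823/gcd = 2228031001737/2601 = 856605537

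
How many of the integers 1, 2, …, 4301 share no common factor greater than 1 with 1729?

3225

Prime factors of 1729: 7, 13, 19. Count integers ≤ 4301 divisible by none of them.
By inclusion–exclusion: 4301 − ⌊4301/7⌋ − ⌊4301/13⌋ − ⌊4301/19⌋ + ⌊4301/91⌋ + ⌊4301/133⌋ + ⌊4301/247⌋ − ⌊4301/1729⌋ = 3225.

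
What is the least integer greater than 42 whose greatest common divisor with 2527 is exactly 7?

49

Multiples of 7 above 42: 7·7, 7·8, … . Need the cofactor coprime to 2527/7 = 361.
Checking s = 7, 8, … the first with gcd(s, 361) = 1 is s = 7, giving 49.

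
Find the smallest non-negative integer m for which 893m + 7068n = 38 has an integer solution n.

190

Euclid: 7068 = 7·893 + 817; 893 = 1·817 + 76; 817 = 10·76 + 57; 76 = 1·57 + 19; 57 = 3·19 + 0 → gcd = 19; 38 = 19·2.
Back-substitution yields 893·(95) + 7068·(-12) = 19, so one solution is m = 95·2 = 190, n = -12·2 = -24.
Solutions in m differ by 7068/19 = 372; the one in [0, 372) is 190 mod 372 = 190.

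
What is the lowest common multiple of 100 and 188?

4700

100 = 2² · 5²; 188 = 2² · 47
max exponents: 2² · 5² · 47 = 4700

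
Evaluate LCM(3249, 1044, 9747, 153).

3249 = 3² · 19²; 1044 = 2² · 3² · 29; 9747 = 3³ · 19²; 153 = 3² · 17
lcm takes max exponent of each prime: 2² · 3³ · 17 · 19² · 29 = 19221084

19221084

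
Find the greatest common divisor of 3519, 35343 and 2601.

153

gcd(3519, 35343): 35343 = 10·3519 + 153; 3519 = 23·153 + 0 → 153
gcd(153, 2601): 2601 = 17·153 + 0 → 153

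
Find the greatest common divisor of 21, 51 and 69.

3

gcd(21, 51): 51 = 2·21 + 9; 21 = 2·9 + 3; 9 = 3·3 + 0 → 3
gcd(3, 69): 69 = 23·3 + 0 → 3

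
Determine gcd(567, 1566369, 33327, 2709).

63

gcd(567, 1566369): 1566369 = 2762·567 + 315; 567 = 1·315 + 252; 315 = 1·252 + 63; 252 = 4·63 + 0 → 63
gcd(63, 33327): 33327 = 529·63 + 0 → 63
gcd(63, 2709): 2709 = 43·63 + 0 → 63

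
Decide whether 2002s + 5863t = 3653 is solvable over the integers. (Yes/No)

gcd(2002, 5863): 5863 = 2·2002 + 1859; 2002 = 1·1859 + 143; 1859 = 13·143 + 0 → 143
143 does not divide 3653, so a solution does not exist.

No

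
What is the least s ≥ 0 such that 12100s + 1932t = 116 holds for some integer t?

gcd(12100, 1932) = 4 (Euclid: 12100 = 6·1932 + 508; 1932 = 3·508 + 408; 508 = 1·408 + 100; 408 = 4·100 + 8; 100 = 12·8 + 4; 8 = 2·4 + 0), and 4 | 116.
Extended Euclid: 12100·(232) + 1932·(-1453) = 4. Scale by 29: s₀ = 6728.
General solution s = s₀ + 483k; reducing mod 483 gives s = 449 (and t = -2812).

449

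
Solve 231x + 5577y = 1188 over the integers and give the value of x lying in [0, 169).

gcd(231, 5577) = 33 (Euclid: 5577 = 24·231 + 33; 231 = 7·33 + 0), and 33 | 1188.
Extended Euclid: 231·(-24) + 5577·(1) = 33. Scale by 36: x₀ = -864.
General solution x = x₀ + 169t; reducing mod 169 gives x = 150 (and y = -6).

150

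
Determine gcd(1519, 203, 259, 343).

7

gcd(1519, 203): 1519 = 7·203 + 98; 203 = 2·98 + 7; 98 = 14·7 + 0 → 7
gcd(7, 259): 259 = 37·7 + 0 → 7
gcd(7, 343): 343 = 49·7 + 0 → 7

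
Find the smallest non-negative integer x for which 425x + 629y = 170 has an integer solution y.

Euclid: 629 = 1·425 + 204; 425 = 2·204 + 17; 204 = 12·17 + 0 → gcd = 17; 170 = 17·10.
Back-substitution yields 425·(3) + 629·(-2) = 17, so one solution is x = 3·10 = 30, y = -2·10 = -20.
Solutions in x differ by 629/17 = 37; the one in [0, 37) is 30 mod 37 = 30.

30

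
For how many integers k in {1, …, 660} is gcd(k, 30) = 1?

Prime factors of 30: 2, 3, 5. Count integers ≤ 660 divisible by none of them.
By inclusion–exclusion: 660 − ⌊660/2⌋ − ⌊660/3⌋ − ⌊660/5⌋ + ⌊660/6⌋ + ⌊660/10⌋ + ⌊660/15⌋ − ⌊660/30⌋ = 176.

176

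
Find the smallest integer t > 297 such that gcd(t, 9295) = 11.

Multiples of 11 above 297: 11·28, 11·29, … . Need the cofactor coprime to 9295/11 = 845.
Checking s = 28, 29, … the first with gcd(s, 845) = 1 is s = 28, giving 308.

308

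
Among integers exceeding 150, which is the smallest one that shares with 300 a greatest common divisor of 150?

300 = 150·2. Any k with gcd(k, 300) = 150 is a multiple of 150, say 150s, with s coprime to 2.
Need s > 150/150, so s ≥ 2. First s ≥ 2 with gcd(s, 2) = 1 is s = 3. Thus k = 150·3 = 450.

450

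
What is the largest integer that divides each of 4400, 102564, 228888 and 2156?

gcd(4400, 102564): 102564 = 23·4400 + 1364; 4400 = 3·1364 + 308; 1364 = 4·308 + 132; 308 = 2·132 + 44; 132 = 3·44 + 0 → 44
gcd(44, 228888): 228888 = 5202·44 + 0 → 44
gcd(44, 2156): 2156 = 49·44 + 0 → 44

44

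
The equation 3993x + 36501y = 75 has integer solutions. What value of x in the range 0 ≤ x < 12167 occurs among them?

Euclid: 36501 = 9·3993 + 564; 3993 = 7·564 + 45; 564 = 12·45 + 24; 45 = 1·24 + 21; 24 = 1·21 + 3; 21 = 7·3 + 0 → gcd = 3; 75 = 3·25.
Back-substitution yields 3993·(-1618) + 36501·(177) = 3, so one solution is x = -1618·25 = -40450, y = 177·25 = 4425.
Solutions in x differ by 36501/3 = 12167; the one in [0, 12167) is -40450 mod 12167 = 8218.

8218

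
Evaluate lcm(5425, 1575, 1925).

537075

5425 = 5² · 7 · 31; 1575 = 3² · 5² · 7; 1925 = 5² · 7 · 11
lcm takes max exponent of each prime: 3² · 5² · 7 · 11 · 31 = 537075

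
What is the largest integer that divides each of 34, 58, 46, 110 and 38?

2

34 = 2 · 17; 58 = 2 · 29; 46 = 2 · 23; 110 = 2 · 5 · 11; 38 = 2 · 19
gcd takes min exponent of each prime: 2 = 2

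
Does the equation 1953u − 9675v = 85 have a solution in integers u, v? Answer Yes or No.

No

By Bézout, 1953u − 9675v = 85 has integer solutions iff gcd(1953, 9675) | 85.
Euclid: 9675 = 4·1953 + 1863; 1953 = 1·1863 + 90; 1863 = 20·90 + 63; 90 = 1·63 + 27; 63 = 2·27 + 9; 27 = 3·9 + 0. gcd = 9; 85 mod 9 = 4. No.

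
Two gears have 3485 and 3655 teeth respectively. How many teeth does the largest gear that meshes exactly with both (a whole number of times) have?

85

3485 = 5 · 17 · 41
3655 = 5 · 17 · 43
Common: 5 · 17 = 85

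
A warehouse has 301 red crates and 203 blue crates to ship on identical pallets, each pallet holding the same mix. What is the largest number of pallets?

Euclid: 301 = 1·203 + 98; 203 = 2·98 + 7; 98 = 14·7 + 0. Last nonzero remainder: 7.

7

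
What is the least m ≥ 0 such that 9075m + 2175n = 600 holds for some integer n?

19

gcd(9075, 2175) = 75 (Euclid: 9075 = 4·2175 + 375; 2175 = 5·375 + 300; 375 = 1·300 + 75; 300 = 4·75 + 0), and 75 | 600.
Extended Euclid: 9075·(6) + 2175·(-25) = 75. Scale by 8: m₀ = 48.
General solution m = m₀ + 29t; reducing mod 29 gives m = 19 (and n = -79).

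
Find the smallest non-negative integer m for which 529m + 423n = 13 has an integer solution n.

Reduce mod 423: 529m ≡ 13 (mod 423). With g = gcd(529, 423) = 1 dividing 13, divide through: 529m ≡ 13 (mod 423).
Since gcd(529, 423) = 1, m ≡ 13·(529)⁻¹ ≡ 52 (mod 423). Smallest non-negative: 52.

52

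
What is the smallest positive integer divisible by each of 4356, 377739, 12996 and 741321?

286124194022436

lcm(4356, 377739) = 4356·377739/gcd = 1645431084/9 = 182825676
lcm(182825676, 12996) = 182825676·12996/gcd = 2376002485296/684 = 3473687844
lcm(3473687844, 741321) = 3473687844·741321/gcd = 2575117746201924/9 = 286124194022436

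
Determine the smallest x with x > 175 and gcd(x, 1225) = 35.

210

1225 = 35·35. Any x with gcd(x, 1225) = 35 is a multiple of 35, say 35s, with s coprime to 35.
Need s > 175/35, so s ≥ 6. First s ≥ 6 with gcd(s, 35) = 1 is s = 6. Thus x = 35·6 = 210.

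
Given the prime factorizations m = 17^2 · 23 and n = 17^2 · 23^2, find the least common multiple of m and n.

152881

max exponent per prime: 17^2 · 23^2 = 152881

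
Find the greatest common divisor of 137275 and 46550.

475

Euclid: 137275 = 2·46550 + 44175; 46550 = 1·44175 + 2375; 44175 = 18·2375 + 1425; 2375 = 1·1425 + 950; 1425 = 1·950 + 475; 950 = 2·475 + 0. Last nonzero remainder: 475.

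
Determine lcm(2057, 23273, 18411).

2057 = 11² · 17; 23273 = 17 · 37²; 18411 = 3 · 17 · 19²
lcm takes max exponent of each prime: 3 · 11² · 17 · 19² · 37² = 3049763739

3049763739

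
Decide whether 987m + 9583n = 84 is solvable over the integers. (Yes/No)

Yes

By Bézout, 987m + 9583n = 84 has integer solutions iff gcd(987, 9583) | 84.
Euclid: 9583 = 9·987 + 700; 987 = 1·700 + 287; 700 = 2·287 + 126; 287 = 2·126 + 35; 126 = 3·35 + 21; 35 = 1·21 + 14; 21 = 1·14 + 7; 14 = 2·7 + 0. gcd = 7; 84 mod 7 = 0. Yes.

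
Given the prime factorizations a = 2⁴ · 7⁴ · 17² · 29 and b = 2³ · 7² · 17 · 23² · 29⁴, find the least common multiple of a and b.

4153915417167376

max exponent per prime: 2⁴ · 7⁴ · 17² · 23² · 29⁴ = 4153915417167376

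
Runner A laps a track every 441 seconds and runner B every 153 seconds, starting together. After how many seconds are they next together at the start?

7497

441 = 3² · 7²; 153 = 3² · 17
max exponents: 3² · 7² · 17 = 7497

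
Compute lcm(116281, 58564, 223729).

104061727396

116281 = 11² · 31²; 58564 = 2² · 11⁴; 223729 = 11² · 43²
lcm takes max exponent of each prime: 2² · 11⁴ · 31² · 43² = 104061727396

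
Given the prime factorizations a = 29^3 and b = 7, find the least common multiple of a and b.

max exponent per prime: 7 · 29^3 = 170723

170723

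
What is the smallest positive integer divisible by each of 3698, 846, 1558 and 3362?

3698 = 2 · 43²; 846 = 2 · 3² · 47; 1558 = 2 · 19 · 41; 3362 = 2 · 41²
lcm takes max exponent of each prime: 2 · 3² · 19 · 41² · 43² · 47 = 49960708506

49960708506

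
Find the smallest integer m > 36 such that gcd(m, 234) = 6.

42

Multiples of 6 above 36: 6·7, 6·8, … . Need the cofactor coprime to 234/6 = 39.
Checking s = 7, 8, … the first with gcd(s, 39) = 1 is s = 7, giving 42.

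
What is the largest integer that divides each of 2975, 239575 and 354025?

2975 = 5² · 7 · 17; 239575 = 5² · 7 · 37²; 354025 = 5² · 7² · 17²
gcd takes min exponent of each prime: 5² · 7 = 175

175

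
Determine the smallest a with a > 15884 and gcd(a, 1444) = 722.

gcd(a, 1444) = 722 forces 722 | a; write a = 722s. Then gcd(722s, 722·2) = 722·gcd(s, 2), so need gcd(s, 2) = 1.
722s > 15884 gives s ≥ 23. The least s ≥ 23 coprime to 2 is 23, so a = 722·23 = 16606.

16606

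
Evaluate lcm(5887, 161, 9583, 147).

5887 = 7 · 29²; 161 = 7 · 23; 9583 = 7 · 37²; 147 = 3 · 7²
lcm takes max exponent of each prime: 3 · 7² · 23 · 29² · 37² = 3892643349

3892643349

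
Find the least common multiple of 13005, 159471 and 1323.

13005 = 3² · 5 · 17²; 159471 = 3² · 13 · 29 · 47; 1323 = 3³ · 7²
lcm takes max exponent of each prime: 3³ · 5 · 7² · 13 · 17² · 29 · 47 = 33874032465

33874032465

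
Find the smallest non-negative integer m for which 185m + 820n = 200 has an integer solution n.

Reduce mod 820: 185m ≡ 200 (mod 820). With g = gcd(185, 820) = 5 dividing 200, divide through: 37m ≡ 40 (mod 164).
Since gcd(37, 164) = 1, m ≡ 40·(37)⁻¹ ≡ 72 (mod 164). Smallest non-negative: 72.

72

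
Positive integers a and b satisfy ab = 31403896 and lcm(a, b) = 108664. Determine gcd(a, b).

289

gcd·lcm = product, so gcd = 31403896/108664 = 289.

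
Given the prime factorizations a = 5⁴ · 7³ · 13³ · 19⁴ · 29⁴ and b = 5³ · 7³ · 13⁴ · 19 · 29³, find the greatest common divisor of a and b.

min exponent per shared prime: 5³ · 7³ · 13³ · 19 · 29³ = 43649752407625

43649752407625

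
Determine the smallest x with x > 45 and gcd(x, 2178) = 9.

63

2178 = 9·242. Any x with gcd(x, 2178) = 9 is a multiple of 9, say 9s, with s coprime to 242.
Need s > 45/9, so s ≥ 6. First s ≥ 6 with gcd(s, 242) = 1 is s = 7. Thus x = 9·7 = 63.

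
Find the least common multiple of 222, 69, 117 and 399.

26484822

222 = 2 · 3 · 37; 69 = 3 · 23; 117 = 3² · 13; 399 = 3 · 7 · 19
lcm takes max exponent of each prime: 2 · 3² · 7 · 13 · 19 · 23 · 37 = 26484822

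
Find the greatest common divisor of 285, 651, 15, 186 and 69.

3

gcd(285, 651): 651 = 2·285 + 81; 285 = 3·81 + 42; 81 = 1·42 + 39; 42 = 1·39 + 3; 39 = 13·3 + 0 → 3
gcd(3, 15): 15 = 5·3 + 0 → 3
gcd(3, 186): 186 = 62·3 + 0 → 3
gcd(3, 69): 69 = 23·3 + 0 → 3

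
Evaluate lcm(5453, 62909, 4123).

79957339

lcm(5453, 62909) = 5453·62909/gcd = 343042777/133 = 2579269
lcm(2579269, 4123) = 2579269·4123/gcd = 10634326087/133 = 79957339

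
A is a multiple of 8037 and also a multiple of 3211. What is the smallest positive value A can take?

8037 = 3² · 19 · 47; 3211 = 13² · 19
max exponents: 3² · 13² · 19 · 47 = 1358253

1358253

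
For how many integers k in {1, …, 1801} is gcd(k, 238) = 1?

727

238 = 2·7·17. Inclusion–exclusion on these primes:
1801 − ⌊1801/2⌋ − ⌊1801/7⌋ − ⌊1801/17⌋ + ⌊1801/14⌋ + ⌊1801/34⌋ + ⌊1801/119⌋ − ⌊1801/238⌋ = 727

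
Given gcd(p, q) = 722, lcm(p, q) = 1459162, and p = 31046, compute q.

33934

p·q = gcd·lcm = 722·1459162 = 1053514964, so q = 1053514964/31046 = 33934.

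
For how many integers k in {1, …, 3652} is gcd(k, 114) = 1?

114 = 2·3·19. Inclusion–exclusion on these primes:
3652 − ⌊3652/2⌋ − ⌊3652/3⌋ − ⌊3652/19⌋ + ⌊3652/6⌋ + ⌊3652/38⌋ + ⌊3652/57⌋ − ⌊3652/114⌋ = 1153

1153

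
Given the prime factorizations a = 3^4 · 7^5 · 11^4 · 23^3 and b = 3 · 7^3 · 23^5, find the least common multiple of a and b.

128287735652258721

max exponent per prime: 3^4 · 7^5 · 11^4 · 23^5 = 128287735652258721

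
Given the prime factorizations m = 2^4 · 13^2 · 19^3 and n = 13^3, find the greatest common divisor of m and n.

min exponent per shared prime: 13^2 = 169

169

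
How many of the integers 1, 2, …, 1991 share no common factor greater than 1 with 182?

788

Prime factors of 182: 2, 7, 13. Count integers ≤ 1991 divisible by none of them.
By inclusion–exclusion: 1991 − ⌊1991/2⌋ − ⌊1991/7⌋ − ⌊1991/13⌋ + ⌊1991/14⌋ + ⌊1991/26⌋ + ⌊1991/91⌋ − ⌊1991/182⌋ = 788.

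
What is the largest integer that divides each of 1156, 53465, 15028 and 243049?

289

gcd(1156, 53465): 53465 = 46·1156 + 289; 1156 = 4·289 + 0 → 289
gcd(289, 15028): 15028 = 52·289 + 0 → 289
gcd(289, 243049): 243049 = 841·289 + 0 → 289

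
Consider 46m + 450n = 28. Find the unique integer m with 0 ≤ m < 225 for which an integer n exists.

118

gcd(46, 450) = 2 (Euclid: 450 = 9·46 + 36; 46 = 1·36 + 10; 36 = 3·10 + 6; 10 = 1·6 + 4; 6 = 1·4 + 2; 4 = 2·2 + 0), and 2 | 28.
Extended Euclid: 46·(-88) + 450·(9) = 2. Scale by 14: m₀ = -1232.
General solution m = m₀ + 225t; reducing mod 225 gives m = 118 (and n = -12).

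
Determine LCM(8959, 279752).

gcd first: 279752 = 31·8959 + 2023; 8959 = 4·2023 + 867; 2023 = 2·867 + 289; 867 = 3·289 + 0 → gcd = 289
lcm = 8959·279752/gcd = 2506298168/289 = 8672312

8672312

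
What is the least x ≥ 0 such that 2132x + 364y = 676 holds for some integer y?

1

gcd(2132, 364) = 52 (Euclid: 2132 = 5·364 + 312; 364 = 1·312 + 52; 312 = 6·52 + 0), and 52 | 676.
Extended Euclid: 2132·(-1) + 364·(6) = 52. Scale by 13: x₀ = -13.
General solution x = x₀ + 7t; reducing mod 7 gives x = 1 (and y = -4).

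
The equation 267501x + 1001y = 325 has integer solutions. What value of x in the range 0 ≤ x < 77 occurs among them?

57

Reduce mod 1001: 267501x ≡ 325 (mod 1001). With g = gcd(267501, 1001) = 13 dividing 325, divide through: 20577x ≡ 25 (mod 77).
Since gcd(20577, 77) = 1, x ≡ 25·(20577)⁻¹ ≡ 57 (mod 77). Smallest non-negative: 57.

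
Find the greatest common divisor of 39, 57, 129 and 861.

39 = 3 · 13; 57 = 3 · 19; 129 = 3 · 43; 861 = 3 · 7 · 41
gcd takes min exponent of each prime: 3 = 3

3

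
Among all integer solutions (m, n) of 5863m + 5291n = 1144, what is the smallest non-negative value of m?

gcd(5863, 5291) = 143 (Euclid: 5863 = 1·5291 + 572; 5291 = 9·572 + 143; 572 = 4·143 + 0), and 143 | 1144.
Extended Euclid: 5863·(-9) + 5291·(10) = 143. Scale by 8: m₀ = -72.
General solution m = m₀ + 37t; reducing mod 37 gives m = 2 (and n = -2).

2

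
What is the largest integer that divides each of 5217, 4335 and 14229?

5217 = 3 · 37 · 47; 4335 = 3 · 5 · 17²; 14229 = 3³ · 17 · 31
gcd takes min exponent of each prime: 3 = 3

3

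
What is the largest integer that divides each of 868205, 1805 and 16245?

gcd(868205, 1805): 868205 = 481·1805 + 0 → 1805
gcd(1805, 16245): 16245 = 9·1805 + 0 → 1805

1805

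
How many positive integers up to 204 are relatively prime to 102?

64

Prime factors of 102: 2, 3, 17. Count integers ≤ 204 divisible by none of them.
By inclusion–exclusion: 204 − ⌊204/2⌋ − ⌊204/3⌋ − ⌊204/17⌋ + ⌊204/6⌋ + ⌊204/34⌋ + ⌊204/51⌋ − ⌊204/102⌋ = 64.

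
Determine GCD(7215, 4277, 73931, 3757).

gcd(7215, 4277): 7215 = 1·4277 + 2938; 4277 = 1·2938 + 1339; 2938 = 2·1339 + 260; 1339 = 5·260 + 39; 260 = 6·39 + 26; 39 = 1·26 + 13; 26 = 2·13 + 0 → 13
gcd(13, 73931): 73931 = 5687·13 + 0 → 13
gcd(13, 3757): 3757 = 289·13 + 0 → 13

13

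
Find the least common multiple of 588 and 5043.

588 = 2² · 3 · 7²; 5043 = 3 · 41²
max exponents: 2² · 3 · 7² · 41² = 988428

988428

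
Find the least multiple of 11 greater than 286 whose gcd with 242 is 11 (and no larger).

297

gcd(x, 242) = 11 forces 11 | x; write x = 11s. Then gcd(11s, 11·22) = 11·gcd(s, 22), so need gcd(s, 22) = 1.
11s > 286 gives s ≥ 27. The least s ≥ 27 coprime to 22 is 27, so x = 11·27 = 297.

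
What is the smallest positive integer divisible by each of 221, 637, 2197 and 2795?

393471715

221 = 13 · 17; 637 = 7² · 13; 2197 = 13³; 2795 = 5 · 13 · 43
lcm takes max exponent of each prime: 5 · 7² · 13³ · 17 · 43 = 393471715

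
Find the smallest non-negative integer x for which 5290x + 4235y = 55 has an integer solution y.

550

Reduce mod 4235: 5290x ≡ 55 (mod 4235). With g = gcd(5290, 4235) = 5 dividing 55, divide through: 1058x ≡ 11 (mod 847).
Since gcd(1058, 847) = 1, x ≡ 11·(1058)⁻¹ ≡ 550 (mod 847). Smallest non-negative: 550.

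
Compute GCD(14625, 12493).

Euclid: 14625 = 1·12493 + 2132; 12493 = 5·2132 + 1833; 2132 = 1·1833 + 299; 1833 = 6·299 + 39; 299 = 7·39 + 26; 39 = 1·26 + 13; 26 = 2·13 + 0. Last nonzero remainder: 13.

13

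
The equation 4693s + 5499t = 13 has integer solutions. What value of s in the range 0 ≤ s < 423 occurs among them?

gcd(4693, 5499) = 13 (Euclid: 5499 = 1·4693 + 806; 4693 = 5·806 + 663; 806 = 1·663 + 143; 663 = 4·143 + 91; 143 = 1·91 + 52; 91 = 1·52 + 39; 52 = 1·39 + 13; 39 = 3·13 + 0), and 13 | 13.
Extended Euclid: 4693·(-116) + 5499·(99) = 13. Scale by 1: s₀ = -116.
General solution s = s₀ + 423k; reducing mod 423 gives s = 307 (and t = -262).

307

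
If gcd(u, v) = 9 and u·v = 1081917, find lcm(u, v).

Since gcd(u,v)·lcm(u,v) = uv, lcm = 1081917/9 = 120213.

120213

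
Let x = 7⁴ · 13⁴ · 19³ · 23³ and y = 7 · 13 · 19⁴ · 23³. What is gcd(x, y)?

min exponent per shared prime: 7 · 13 · 19³ · 23³ = 7594264223

7594264223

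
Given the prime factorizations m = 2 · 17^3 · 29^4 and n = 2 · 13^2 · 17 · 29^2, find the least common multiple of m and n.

max exponent per prime: 2 · 13^2 · 17^3 · 29^4 = 1174506584914

1174506584914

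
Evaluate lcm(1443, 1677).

62049

gcd first: 1677 = 1·1443 + 234; 1443 = 6·234 + 39; 234 = 6·39 + 0 → gcd = 39
lcm = 1443·1677/gcd = 2419911/39 = 62049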